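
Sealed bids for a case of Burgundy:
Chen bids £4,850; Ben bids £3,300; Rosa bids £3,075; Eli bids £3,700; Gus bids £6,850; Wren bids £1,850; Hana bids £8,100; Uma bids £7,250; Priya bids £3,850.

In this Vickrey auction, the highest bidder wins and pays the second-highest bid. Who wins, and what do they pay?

Hana pays £7,250

Vickrey auction: the highest bidder wins and pays the second-highest bid.
Sorting bids: 8,100 (Hana) > 7,250 (Uma) > 6,850 (Gus) > 4,850 (Chen) > 3,850 (Priya) > 3,700 (Eli) > …
Hana is highest; pays the second-highest bid, £7,250.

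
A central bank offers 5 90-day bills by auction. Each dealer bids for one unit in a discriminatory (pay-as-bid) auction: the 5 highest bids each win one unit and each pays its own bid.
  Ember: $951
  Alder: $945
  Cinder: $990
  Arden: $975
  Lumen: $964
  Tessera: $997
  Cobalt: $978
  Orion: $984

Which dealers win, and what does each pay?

Tessera $997, Cinder $990, Orion $984, Cobalt $978, Arden $975

Sorting: 997 (Tessera), 990 (Cinder), 984 (Orion), 978 (Cobalt), 975 (Arden), 964 (Lumen), 951 (Ember), …
Winners (5 units): Tessera, Cinder, Orion, Cobalt, Arden.
Each winner pays its own bid: Tessera $997, Cinder $990, Orion $984, Cobalt $978, Arden $975.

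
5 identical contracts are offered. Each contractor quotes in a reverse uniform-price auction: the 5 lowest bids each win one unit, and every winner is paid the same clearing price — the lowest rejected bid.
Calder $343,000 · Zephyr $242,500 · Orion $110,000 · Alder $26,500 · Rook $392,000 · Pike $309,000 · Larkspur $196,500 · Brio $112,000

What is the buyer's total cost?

Sorting: 26,500 (Alder), 110,000 (Orion), 112,000 (Brio), 196,500 (Larkspur), 242,500 (Zephyr), 309,000 (Pike), 343,000 (Calder), …
Winners (5 units): Alder, Orion, Brio, Larkspur, Zephyr.
First losing bid is Pike's $309,000, which sets the uniform price.
Total cost = 5 × $309,000 = $1,545,000.

Total cost: $1,545,000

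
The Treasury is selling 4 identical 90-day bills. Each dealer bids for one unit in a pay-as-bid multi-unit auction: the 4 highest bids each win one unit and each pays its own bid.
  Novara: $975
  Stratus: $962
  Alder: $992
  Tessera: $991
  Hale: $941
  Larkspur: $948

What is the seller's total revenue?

Total revenue: $3,920

Ordering the bids: 992 (Alder), 991 (Tessera), 975 (Novara), 962 (Stratus), 948 (Larkspur), 941 (Hale)
Winners (4 units): Alder, Tessera, Novara, Stratus.
Total revenue = 992 + 991 + 975 + 962 = $3,920.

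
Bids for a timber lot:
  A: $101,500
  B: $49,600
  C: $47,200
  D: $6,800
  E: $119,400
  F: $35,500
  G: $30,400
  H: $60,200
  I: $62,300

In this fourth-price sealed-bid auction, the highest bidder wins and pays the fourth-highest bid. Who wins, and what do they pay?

Rule: the highest bidder wins and pays the fourth-highest bid.
Bids in order: 119,400 (E) > 101,500 (A) > 62,300 (I) > 60,200 (H) > 49,600 (B) > 47,200 (C) > …
E wins; payment is bid #4 in the ranking = $60,200.

E pays $60,200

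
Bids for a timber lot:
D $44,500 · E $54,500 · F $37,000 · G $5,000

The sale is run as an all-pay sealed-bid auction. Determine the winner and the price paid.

E pays $54,500

All-pay sealed-bid auction: the highest bidder wins the item, but every bidder pays their own bid.
Sorting bids: 54,500 (E) > 44,500 (D) > 37,000 (F) > 5,000 (G)
E wins with the top bid; all bids are sunk regardless.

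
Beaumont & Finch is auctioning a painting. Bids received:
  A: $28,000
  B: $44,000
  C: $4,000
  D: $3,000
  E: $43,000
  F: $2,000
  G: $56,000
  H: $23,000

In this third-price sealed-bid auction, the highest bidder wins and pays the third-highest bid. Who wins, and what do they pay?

Bids in order: 56,000 (G) > 44,000 (B) > 43,000 (E) > 28,000 (A) > 23,000 (H) > 4,000 (C) > …
G wins; payment is bid #3 in the ranking = $43,000.

G pays $43,000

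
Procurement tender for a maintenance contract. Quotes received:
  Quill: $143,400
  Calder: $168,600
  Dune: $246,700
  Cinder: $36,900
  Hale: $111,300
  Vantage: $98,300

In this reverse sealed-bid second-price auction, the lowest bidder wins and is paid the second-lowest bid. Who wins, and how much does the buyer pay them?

Cinder is paid $98,300

Rule: the lowest bidder wins and is paid the second-lowest bid.
Bids ranked: 36,900 (Cinder) < 98,300 (Vantage) < 111,300 (Hale) < 143,400 (Quill) < 168,600 (Calder) < 246,700 (Dune)
Cinder wins with the lowest bid; price is set by the runner-up at $98,300.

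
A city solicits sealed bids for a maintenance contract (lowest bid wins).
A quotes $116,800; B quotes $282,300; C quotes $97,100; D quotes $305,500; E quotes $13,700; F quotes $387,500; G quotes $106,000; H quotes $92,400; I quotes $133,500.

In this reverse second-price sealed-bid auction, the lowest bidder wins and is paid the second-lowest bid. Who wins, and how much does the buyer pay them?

Rule: the lowest bidder wins and is paid the second-lowest bid.
Sorting bids: 13,700 (E) < 92,400 (H) < 97,100 (C) < 106,000 (G) < 116,800 (A) < 133,500 (I) < …
E wins with the lowest bid; price is set by the runner-up at $92,400.

E is paid $92,400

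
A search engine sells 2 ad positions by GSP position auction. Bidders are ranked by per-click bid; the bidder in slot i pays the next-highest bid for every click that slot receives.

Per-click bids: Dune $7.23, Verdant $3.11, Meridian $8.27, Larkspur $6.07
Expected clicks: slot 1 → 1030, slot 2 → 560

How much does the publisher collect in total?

Sorting advertisers: $8.27 (Meridian) > $7.23 (Dune) > $6.07 (Larkspur) > …
Slot 1: Meridian pays $7.23 × 1030 = $7446.90
Slot 2: Dune pays $6.07 × 560 = $3399.20
Total = $10846.10

Total revenue: $10846.10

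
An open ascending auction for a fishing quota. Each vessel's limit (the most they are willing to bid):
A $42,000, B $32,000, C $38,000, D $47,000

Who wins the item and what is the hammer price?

Sorting limits: 47,000 (D) > 42,000 (A) > 38,000 (C) > 32,000 (B)
A is the last rival to drop out, at $42,000; D remains and wins at that price.

D wins at $42,000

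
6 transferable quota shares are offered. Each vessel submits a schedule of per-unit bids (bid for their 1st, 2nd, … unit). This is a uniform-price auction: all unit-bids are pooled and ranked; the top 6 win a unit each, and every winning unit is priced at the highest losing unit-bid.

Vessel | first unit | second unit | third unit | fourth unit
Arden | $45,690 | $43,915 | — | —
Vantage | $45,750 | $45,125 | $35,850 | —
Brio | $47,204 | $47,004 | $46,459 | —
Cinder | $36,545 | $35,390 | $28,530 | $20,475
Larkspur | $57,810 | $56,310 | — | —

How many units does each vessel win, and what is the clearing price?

Pooled unit-bids ranked (top 6): 57,810 (Larkspur-1), 56,310 (Larkspur-2), 47,204 (Brio-1), 47,004 (Brio-2), 46,459 (Brio-3), 45,750 (Vantage-1)
The (k+1)-th unit-bid is $45,690.
Allocation: Brio 3, Larkspur 2, Vantage 1.

Brio 3, Larkspur 2, Vantage 1; clearing price $45,690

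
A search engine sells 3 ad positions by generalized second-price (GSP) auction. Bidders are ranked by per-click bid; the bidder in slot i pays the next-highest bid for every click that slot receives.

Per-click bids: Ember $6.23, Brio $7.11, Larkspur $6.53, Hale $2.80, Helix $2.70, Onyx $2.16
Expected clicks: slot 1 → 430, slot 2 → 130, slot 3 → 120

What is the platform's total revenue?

Total revenue: $3953.80

Per-click bids in order: $7.11 (Brio) > $6.53 (Larkspur) > $6.23 (Ember) > $2.80 (Hale) > …
Slot 1: Brio pays $6.53 × 430 = $2807.90
Slot 2: Larkspur pays $6.23 × 130 = $809.90
Slot 3: Ember pays $2.80 × 120 = $336.00
Total = $3953.80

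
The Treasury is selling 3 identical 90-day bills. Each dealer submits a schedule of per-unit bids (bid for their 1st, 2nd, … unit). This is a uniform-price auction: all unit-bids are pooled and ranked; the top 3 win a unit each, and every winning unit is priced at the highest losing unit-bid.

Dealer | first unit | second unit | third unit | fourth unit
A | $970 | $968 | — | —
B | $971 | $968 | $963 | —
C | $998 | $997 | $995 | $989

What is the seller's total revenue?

Pooled unit-bids ranked (top 3): 998 (C-1), 997 (C-2), 995 (C-3)
The (k+1)-th unit-bid is $989.
Allocation: C 3. Every unit priced at $989.
Revenue = 3 × 989 = $2,967.

Total revenue: $2,967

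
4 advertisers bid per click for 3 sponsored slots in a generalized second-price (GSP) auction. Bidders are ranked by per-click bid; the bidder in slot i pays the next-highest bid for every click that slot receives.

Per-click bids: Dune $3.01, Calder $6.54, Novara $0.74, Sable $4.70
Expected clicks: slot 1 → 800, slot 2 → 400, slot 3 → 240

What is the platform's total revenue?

Sorting advertisers: $6.54 (Calder) > $4.70 (Sable) > $3.01 (Dune) > $0.74 (Novara)
Slot 1: Calder pays $4.70 × 800 = $3760.00
Slot 2: Sable pays $3.01 × 400 = $1204.00
Slot 3: Dune pays $0.74 × 240 = $177.60
Total = $5141.60

Total revenue: $5141.60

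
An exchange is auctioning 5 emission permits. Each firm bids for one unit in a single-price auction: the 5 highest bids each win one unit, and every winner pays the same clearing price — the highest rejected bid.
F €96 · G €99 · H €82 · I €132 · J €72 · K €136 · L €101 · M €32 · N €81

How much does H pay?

H pays €0

Bids ranked high→low: 136 (K), 132 (I), 101 (L), 99 (G), 96 (F), 82 (H), 81 (N), …
Winners (5 units): K, I, L, G, F.
First losing bid is H's €82, which sets the uniform price.
H does not win → pays €0.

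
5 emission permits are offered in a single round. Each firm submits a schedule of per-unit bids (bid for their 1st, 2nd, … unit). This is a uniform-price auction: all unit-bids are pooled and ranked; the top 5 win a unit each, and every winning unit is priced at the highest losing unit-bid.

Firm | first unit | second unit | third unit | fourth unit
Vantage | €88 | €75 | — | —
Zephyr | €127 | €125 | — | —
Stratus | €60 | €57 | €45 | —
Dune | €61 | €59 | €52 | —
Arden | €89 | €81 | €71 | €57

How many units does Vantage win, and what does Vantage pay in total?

Vantage: 1 unit, pays €75

Merging the schedules and taking the best 5: 127 (Zephyr-1), 125 (Zephyr-2), 89 (Arden-1), 88 (Vantage-1), 81 (Arden-2)
Highest rejected unit-bid = €75.
Vantage wins 1 unit(s) at €75 each.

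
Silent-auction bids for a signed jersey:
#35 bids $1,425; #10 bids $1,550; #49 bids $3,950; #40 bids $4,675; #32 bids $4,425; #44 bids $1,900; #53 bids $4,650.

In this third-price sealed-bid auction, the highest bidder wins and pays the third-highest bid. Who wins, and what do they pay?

#40 pays $4,425

Bids in order: 4,675 (#40) > 4,650 (#53) > 4,425 (#32) > 3,950 (#49) > 1,900 (#44) > 1,550 (#10) > …
#40 wins; payment is bid #3 in the ranking = $4,425.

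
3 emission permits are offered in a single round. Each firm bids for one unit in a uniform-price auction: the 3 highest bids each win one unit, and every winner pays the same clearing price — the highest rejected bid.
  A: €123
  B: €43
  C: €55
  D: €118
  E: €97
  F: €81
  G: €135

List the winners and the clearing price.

G, A, D; each pays €97

Ordering the bids: 135 (G), 123 (A), 118 (D), 97 (E), 81 (F), …
Winners (3 units): G, A, D.
Highest unsuccessful bid: €97 → clearing price.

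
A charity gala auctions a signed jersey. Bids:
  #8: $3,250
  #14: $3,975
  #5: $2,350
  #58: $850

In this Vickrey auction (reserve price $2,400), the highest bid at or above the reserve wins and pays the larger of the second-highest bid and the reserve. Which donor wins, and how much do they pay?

Vickrey auction (reserve price $2,400): the highest bid at or above the reserve wins and pays the larger of the second-highest bid and the reserve.
Bids in order: 3,975 (#14) > 3,250 (#8) > 2,350 (#5) > 850 (#58)
#14 has the top bid at or above the reserve ($3,975).
max(second-highest $3,250, reserve $2,400) = $3,250; the reserve does not bind.

#14 pays $3,250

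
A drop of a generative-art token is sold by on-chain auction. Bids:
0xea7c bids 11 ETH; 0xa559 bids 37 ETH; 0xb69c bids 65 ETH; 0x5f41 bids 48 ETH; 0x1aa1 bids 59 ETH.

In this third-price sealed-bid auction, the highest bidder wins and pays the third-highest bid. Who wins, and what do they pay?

0xb69c pays 48 ETH

Sorting bids: 65 (0xb69c) > 59 (0x1aa1) > 48 (0x5f41) > 37 (0xa559) > 11 (0xea7c)
0xb69c is highest; pays the third-highest bid, 48 ETH.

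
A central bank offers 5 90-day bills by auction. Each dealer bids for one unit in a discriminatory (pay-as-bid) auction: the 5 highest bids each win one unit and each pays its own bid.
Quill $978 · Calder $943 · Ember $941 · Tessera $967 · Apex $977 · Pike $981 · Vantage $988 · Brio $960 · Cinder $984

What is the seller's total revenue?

Sorting: 988 (Vantage), 984 (Cinder), 981 (Pike), 978 (Quill), 977 (Apex), 967 (Tessera), 960 (Brio), …
Top 5: Vantage, Cinder, Pike, Quill, Apex.
Total revenue = 988 + 984 + 981 + 978 + 977 = $4,908.

Total revenue: $4,908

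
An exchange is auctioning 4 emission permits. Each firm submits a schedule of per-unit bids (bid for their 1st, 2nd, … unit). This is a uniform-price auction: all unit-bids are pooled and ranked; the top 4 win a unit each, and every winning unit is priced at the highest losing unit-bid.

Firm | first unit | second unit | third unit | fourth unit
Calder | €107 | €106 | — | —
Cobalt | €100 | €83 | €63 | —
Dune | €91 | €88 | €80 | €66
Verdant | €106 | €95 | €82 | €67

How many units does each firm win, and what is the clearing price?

Merging the schedules and taking the best 4: 107 (Calder-1), 106 (Calder-2), 106 (Verdant-1), 100 (Cobalt-1)
Highest rejected unit-bid = €95.
Allocation: Calder 2, Cobalt 1, Verdant 1.

Calder 2, Cobalt 1, Verdant 1; clearing price €95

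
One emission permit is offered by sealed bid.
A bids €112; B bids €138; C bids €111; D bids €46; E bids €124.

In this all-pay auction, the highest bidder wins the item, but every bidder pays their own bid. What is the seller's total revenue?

Total revenue: €531

Sorting bids: 138 (B) > 124 (E) > 112 (A) > 111 (C) > 46 (D)
B wins with the top bid; all bids are sunk regardless.
Every bidder forfeits their bid regardless of winning.
Revenue = 112 + 138 + 111 + 46 + 124 = €531.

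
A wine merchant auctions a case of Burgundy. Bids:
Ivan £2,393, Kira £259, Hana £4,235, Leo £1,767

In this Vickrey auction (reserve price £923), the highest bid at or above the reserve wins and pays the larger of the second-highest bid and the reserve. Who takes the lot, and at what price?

Bids ranked: 4,235 (Hana) > 2,393 (Ivan) > 1,767 (Leo) > 259 (Kira)
Highest eligible bid: Hana at £4,235.
Second-highest bid £2,393 exceeds the reserve £923 → payment £2,393.

Hana pays £2,393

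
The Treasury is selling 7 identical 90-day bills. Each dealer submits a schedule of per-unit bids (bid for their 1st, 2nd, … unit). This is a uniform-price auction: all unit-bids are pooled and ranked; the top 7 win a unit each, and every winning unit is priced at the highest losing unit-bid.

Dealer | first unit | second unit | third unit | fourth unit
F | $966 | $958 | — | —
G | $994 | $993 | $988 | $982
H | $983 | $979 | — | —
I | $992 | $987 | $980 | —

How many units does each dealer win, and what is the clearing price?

G 4, H 1, I 2; clearing price $980

Pooled unit-bids ranked (top 7): 994 (G-1), 993 (G-2), 992 (I-1), 988 (G-3), 987 (I-2), 983 (H-1), 982 (G-4)
First bid not allocated: $980.
Allocation: G 4, H 1, I 2.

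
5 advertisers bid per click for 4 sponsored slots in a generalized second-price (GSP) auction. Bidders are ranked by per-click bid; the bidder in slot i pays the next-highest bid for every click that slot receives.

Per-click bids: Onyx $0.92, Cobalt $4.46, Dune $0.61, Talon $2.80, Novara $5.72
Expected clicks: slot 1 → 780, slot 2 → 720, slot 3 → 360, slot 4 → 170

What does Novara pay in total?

Sorting advertisers: $5.72 (Novara) > $4.46 (Cobalt) > $2.80 (Talon) > $0.92 (Onyx) > $0.61 (Dune)
Novara holds slot 1 → pays next bid $4.46 × 780 clicks = $3478.80.

Novara pays $3478.80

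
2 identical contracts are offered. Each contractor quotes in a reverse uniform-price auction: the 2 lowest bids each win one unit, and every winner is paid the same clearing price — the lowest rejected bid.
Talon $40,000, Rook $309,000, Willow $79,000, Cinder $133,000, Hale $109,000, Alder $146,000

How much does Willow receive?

Willow is paid $109,000

Sorting: 40,000 (Talon), 79,000 (Willow), 109,000 (Hale), 133,000 (Cinder), …
Lowest 2: Talon, Willow.
Clearing price = lowest rejected bid = $109,000.
Willow wins → is paid $109,000.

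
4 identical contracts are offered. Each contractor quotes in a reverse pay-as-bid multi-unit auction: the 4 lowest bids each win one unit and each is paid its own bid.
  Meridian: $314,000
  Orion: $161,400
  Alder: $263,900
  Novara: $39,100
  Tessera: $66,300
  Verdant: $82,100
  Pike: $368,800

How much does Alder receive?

Alder is paid $0

Bids ranked low→high: 39,100 (Novara), 66,300 (Tessera), 82,100 (Verdant), 161,400 (Orion), 263,900 (Alder), 314,000 (Meridian), …
Winners (4 units): Novara, Tessera, Verdant, Orion.
Alder does not win → $0.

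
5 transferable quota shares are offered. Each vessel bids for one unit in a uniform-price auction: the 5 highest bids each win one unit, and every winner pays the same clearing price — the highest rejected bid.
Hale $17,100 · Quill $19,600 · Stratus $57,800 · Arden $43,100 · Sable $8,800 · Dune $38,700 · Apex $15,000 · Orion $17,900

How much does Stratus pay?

Bids ranked high→low: 57,800 (Stratus), 43,100 (Arden), 38,700 (Dune), 19,600 (Quill), 17,900 (Orion), 17,100 (Hale), 15,000 (Apex), …
Winners (5 units): Stratus, Arden, Dune, Quill, Orion.
Highest unsuccessful bid: $17,100 → clearing price.
Stratus wins → pays $17,100.

Stratus pays $17,100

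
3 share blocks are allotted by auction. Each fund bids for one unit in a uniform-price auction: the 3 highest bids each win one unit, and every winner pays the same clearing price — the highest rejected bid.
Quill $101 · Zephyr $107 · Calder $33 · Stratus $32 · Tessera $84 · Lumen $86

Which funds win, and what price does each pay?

Zephyr, Quill, Lumen; each pays $84

Bids ranked high→low: 107 (Zephyr), 101 (Quill), 86 (Lumen), 84 (Tessera), 33 (Calder), …
Winners (3 units): Zephyr, Quill, Lumen.
First losing bid is Tessera's $84, which sets the uniform price.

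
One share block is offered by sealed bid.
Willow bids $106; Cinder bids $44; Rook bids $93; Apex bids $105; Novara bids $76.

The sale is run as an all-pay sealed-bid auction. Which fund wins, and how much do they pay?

Willow pays $106

All-pay sealed-bid auction: the highest bidder wins the item, but every bidder pays their own bid.
Bids in order: 106 (Willow) > 105 (Apex) > 93 (Rook) > 76 (Novara) > 44 (Cinder)
Willow wins with the top bid; all bids are sunk regardless.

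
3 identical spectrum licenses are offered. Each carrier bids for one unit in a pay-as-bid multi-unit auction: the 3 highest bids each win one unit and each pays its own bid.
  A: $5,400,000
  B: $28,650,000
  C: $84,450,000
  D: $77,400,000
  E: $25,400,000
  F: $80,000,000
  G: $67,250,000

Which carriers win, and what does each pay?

Ordering the bids: 84,450,000 (C), 80,000,000 (F), 77,400,000 (D), 67,250,000 (G), 28,650,000 (B), …
Winners (3 units): C, F, D.
Each winner pays its own bid: C $84,450,000, F $80,000,000, D $77,400,000.

C $84,450,000, F $80,000,000, D $77,400,000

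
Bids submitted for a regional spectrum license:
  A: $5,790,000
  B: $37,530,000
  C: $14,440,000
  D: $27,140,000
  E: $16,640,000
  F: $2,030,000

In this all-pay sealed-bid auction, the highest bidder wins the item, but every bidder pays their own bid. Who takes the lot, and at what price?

B pays $37,530,000

Rule: the highest bidder wins the item, but every bidder pays their own bid.
Bids ranked: 37,530,000 (B) > 27,140,000 (D) > 16,640,000 (E) > 14,440,000 (C) > 5,790,000 (A) > 2,030,000 (F)
B wins with the top bid; all bids are sunk regardless.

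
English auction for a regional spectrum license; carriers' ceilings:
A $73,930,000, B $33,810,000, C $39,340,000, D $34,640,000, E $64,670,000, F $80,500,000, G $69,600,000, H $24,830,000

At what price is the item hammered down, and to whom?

Limits ranked: 80,500,000 (F) > 73,930,000 (A) > 69,600,000 (G) > 64,670,000 (E) > 39,340,000 (C) > 34,640,000 (D) > …
A is the last rival to drop out, at $73,930,000; F remains and wins at that price.

F wins at $73,930,000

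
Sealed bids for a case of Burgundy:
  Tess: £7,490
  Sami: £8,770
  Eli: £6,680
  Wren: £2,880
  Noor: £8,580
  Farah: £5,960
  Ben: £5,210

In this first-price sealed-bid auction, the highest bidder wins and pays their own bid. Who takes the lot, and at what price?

Sami pays £8,770

Sorting bids: 8,770 (Sami) > 8,580 (Noor) > 7,490 (Tess) > 6,680 (Eli) > 5,960 (Farah) > 5,210 (Ben) > …
Sami has the highest bid and pays exactly that: £8,770.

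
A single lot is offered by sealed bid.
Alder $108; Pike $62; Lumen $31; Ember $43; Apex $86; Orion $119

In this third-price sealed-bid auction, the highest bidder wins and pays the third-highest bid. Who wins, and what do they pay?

Sorting bids: 119 (Orion) > 108 (Alder) > 86 (Apex) > 62 (Pike) > 43 (Ember) > 31 (Lumen)
Orion wins; payment is bid #3 in the ranking = $86.

Orion pays $86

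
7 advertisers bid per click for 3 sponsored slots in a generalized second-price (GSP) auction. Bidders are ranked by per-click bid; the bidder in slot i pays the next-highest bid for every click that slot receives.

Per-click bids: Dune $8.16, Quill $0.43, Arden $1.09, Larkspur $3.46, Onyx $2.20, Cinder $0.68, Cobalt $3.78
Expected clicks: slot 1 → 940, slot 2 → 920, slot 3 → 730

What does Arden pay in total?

Arden pays $0.00

Per-click bids in order: $8.16 (Dune) > $3.78 (Cobalt) > $3.46 (Larkspur) > $2.20 (Onyx) > …
Arden ranks below slot 3 → no slot, pays nothing.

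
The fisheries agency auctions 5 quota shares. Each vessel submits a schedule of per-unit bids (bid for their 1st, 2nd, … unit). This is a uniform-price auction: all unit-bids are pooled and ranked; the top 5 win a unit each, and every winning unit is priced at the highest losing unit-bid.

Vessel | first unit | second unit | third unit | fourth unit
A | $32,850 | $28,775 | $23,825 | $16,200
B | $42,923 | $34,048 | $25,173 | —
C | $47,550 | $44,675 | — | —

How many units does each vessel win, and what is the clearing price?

Pooled unit-bids ranked (top 5): 47,550 (C-1), 44,675 (C-2), 42,923 (B-1), 34,048 (B-2), 32,850 (A-1)
Highest rejected unit-bid = $28,775.
Allocation: A 1, B 2, C 2.

A 1, B 2, C 2; clearing price $28,775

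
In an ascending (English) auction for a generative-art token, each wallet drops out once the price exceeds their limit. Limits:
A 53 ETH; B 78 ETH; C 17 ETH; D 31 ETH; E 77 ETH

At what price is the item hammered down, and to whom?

Ascending (English) auction: the price rises until one bidder remains; the winner pays the price at which the last rival dropped out.
Limits ranked: 78 (B) > 77 (E) > 53 (A) > 31 (D) > 17 (C)
Bidding ends when E exits at 77 ETH; B takes it.

B wins at 77 ETH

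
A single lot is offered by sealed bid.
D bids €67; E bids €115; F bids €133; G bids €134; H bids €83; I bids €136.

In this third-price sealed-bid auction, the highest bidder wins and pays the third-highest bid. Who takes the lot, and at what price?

Third-price sealed-bid auction: the highest bidder wins and pays the third-highest bid.
Sorting bids: 136 (I) > 134 (G) > 133 (F) > 115 (E) > 83 (H) > 67 (D)
I wins; payment is bid #3 in the ranking = €133.

I pays €133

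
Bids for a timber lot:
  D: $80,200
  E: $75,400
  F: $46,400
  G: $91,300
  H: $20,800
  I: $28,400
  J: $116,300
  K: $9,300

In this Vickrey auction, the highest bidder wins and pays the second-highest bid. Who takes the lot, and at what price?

Vickrey auction: the highest bidder wins and pays the second-highest bid.
Sorting bids: 116,300 (J) > 91,300 (G) > 80,200 (D) > 75,400 (E) > 46,400 (F) > 28,400 (I) > …
J wins with the highest bid; price is set by the runner-up at $91,300.

J pays $91,300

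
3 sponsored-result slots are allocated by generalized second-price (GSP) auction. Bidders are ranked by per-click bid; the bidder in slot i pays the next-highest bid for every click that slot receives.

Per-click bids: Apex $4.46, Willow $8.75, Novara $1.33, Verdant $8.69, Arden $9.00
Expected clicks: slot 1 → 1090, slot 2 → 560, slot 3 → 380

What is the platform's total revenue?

Total revenue: $16098.70

Sorting advertisers: $9.00 (Arden) > $8.75 (Willow) > $8.69 (Verdant) > $4.46 (Apex) > …
Slot 1: Arden pays $8.75 × 1090 = $9537.50
Slot 2: Willow pays $8.69 × 560 = $4866.40
Slot 3: Verdant pays $4.46 × 380 = $1694.80
Total = $16098.70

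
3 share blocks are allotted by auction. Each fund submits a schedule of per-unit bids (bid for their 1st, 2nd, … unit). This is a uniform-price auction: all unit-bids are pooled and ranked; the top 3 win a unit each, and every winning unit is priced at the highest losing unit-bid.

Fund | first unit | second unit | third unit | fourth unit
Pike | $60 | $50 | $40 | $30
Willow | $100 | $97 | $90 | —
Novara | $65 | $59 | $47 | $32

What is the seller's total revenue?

All unit-bids, highest first — top 3: 100 (Willow-1), 97 (Willow-2), 90 (Willow-3)
Highest rejected unit-bid = $65.
Allocation: Willow 3. Every unit priced at $65.
Revenue = 3 × 65 = $195.

Total revenue: $195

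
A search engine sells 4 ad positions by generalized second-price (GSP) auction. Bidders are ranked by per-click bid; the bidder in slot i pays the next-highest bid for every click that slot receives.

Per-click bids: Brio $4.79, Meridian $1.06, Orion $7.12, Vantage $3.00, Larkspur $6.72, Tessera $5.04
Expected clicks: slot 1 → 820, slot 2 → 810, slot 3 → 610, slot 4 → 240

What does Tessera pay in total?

Tessera pays $2921.90

Sorting advertisers: $7.12 (Orion) > $6.72 (Larkspur) > $5.04 (Tessera) > $4.79 (Brio) > $3.00 (Vantage) > …
Tessera holds slot 3 → pays next bid $4.79 × 610 clicks = $2921.90.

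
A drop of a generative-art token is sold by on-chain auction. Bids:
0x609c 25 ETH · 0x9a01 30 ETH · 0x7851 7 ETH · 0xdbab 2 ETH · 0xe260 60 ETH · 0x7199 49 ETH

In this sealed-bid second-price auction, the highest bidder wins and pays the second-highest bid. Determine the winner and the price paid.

0xe260 pays 49 ETH

Sorting bids: 60 (0xe260) > 49 (0x7199) > 30 (0x9a01) > 25 (0x609c) > 7 (0x7851) > 2 (0xdbab)
Second-price: 0xe260 pays 0x7199's bid of 49 ETH.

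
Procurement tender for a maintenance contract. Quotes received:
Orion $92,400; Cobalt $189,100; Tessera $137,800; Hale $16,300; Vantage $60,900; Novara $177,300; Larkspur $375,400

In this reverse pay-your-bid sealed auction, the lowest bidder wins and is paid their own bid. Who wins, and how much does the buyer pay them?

Bids in order: 16,300 (Hale) < 60,900 (Vantage) < 92,400 (Orion) < 137,800 (Tessera) < 177,300 (Novara) < 189,100 (Cobalt) < …
First-price: Hale is paid what they bid, $16,300.

Hale is paid $16,300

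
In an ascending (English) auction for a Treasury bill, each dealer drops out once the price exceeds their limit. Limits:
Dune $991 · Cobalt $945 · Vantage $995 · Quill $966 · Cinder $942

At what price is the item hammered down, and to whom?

Vantage wins at $991

Sorting limits: 995 (Vantage) > 991 (Dune) > 966 (Quill) > 945 (Cobalt) > 942 (Cinder)
Dune is the last rival to drop out, at $991; Vantage remains and wins at that price.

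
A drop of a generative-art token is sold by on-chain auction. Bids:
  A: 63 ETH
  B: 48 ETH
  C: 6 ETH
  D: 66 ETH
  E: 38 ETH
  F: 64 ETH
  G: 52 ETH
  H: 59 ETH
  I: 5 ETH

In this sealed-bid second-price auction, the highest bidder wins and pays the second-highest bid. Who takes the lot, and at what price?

D pays 64 ETH

Bids ranked: 66 (D) > 64 (F) > 63 (A) > 59 (H) > 52 (G) > 48 (B) > …
D is highest; pays the second-highest bid, 64 ETH.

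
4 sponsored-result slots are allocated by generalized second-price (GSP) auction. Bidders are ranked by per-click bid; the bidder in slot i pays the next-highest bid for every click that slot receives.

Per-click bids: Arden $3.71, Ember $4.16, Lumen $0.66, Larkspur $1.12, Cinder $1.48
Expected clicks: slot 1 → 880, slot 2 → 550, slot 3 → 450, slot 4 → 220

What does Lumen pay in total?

Lumen pays $0.00

Sorting advertisers: $4.16 (Ember) > $3.71 (Arden) > $1.48 (Cinder) > $1.12 (Larkspur) > $0.66 (Lumen)
Lumen ranks below slot 4 → no slot, pays nothing.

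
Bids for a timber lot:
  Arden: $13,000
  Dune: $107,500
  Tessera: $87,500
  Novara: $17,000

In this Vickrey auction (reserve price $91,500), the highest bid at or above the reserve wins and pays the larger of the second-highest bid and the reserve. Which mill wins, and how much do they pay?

Dune pays $91,500

Sorting bids: 107,500 (Dune) > 87,500 (Tessera) > 17,000 (Novara) > 13,000 (Arden)
Highest eligible bid: Dune at $107,500.
max(second-highest $87,500, reserve $91,500) = $91,500.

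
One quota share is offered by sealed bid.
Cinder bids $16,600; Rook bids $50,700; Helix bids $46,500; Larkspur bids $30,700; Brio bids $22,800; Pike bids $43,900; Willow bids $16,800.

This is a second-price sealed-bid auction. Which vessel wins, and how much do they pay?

Rook pays $46,500

Second-price sealed-bid auction: the highest bidder wins and pays the second-highest bid.
Bids ranked: 50,700 (Rook) > 46,500 (Helix) > 43,900 (Pike) > 30,700 (Larkspur) > 22,800 (Brio) > 16,800 (Willow) > …
Rook wins with the highest bid; price is set by the runner-up at $46,500.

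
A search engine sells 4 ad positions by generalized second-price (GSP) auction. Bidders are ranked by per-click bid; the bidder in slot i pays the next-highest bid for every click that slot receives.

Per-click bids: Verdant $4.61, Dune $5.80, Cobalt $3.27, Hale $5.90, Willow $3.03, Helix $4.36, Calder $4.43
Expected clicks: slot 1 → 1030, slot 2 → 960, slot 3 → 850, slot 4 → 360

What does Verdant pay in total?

Per-click bids in order: $5.90 (Hale) > $5.80 (Dune) > $4.61 (Verdant) > $4.43 (Calder) > $4.36 (Helix) > …
Verdant holds slot 3 → pays next bid $4.43 × 850 clicks = $3765.50.

Verdant pays $3765.50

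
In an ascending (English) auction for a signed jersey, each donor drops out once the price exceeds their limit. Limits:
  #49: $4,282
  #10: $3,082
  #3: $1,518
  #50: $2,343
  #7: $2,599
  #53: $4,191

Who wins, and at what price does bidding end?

Sorting limits: 4,282 (#49) > 4,191 (#53) > 3,082 (#10) > 2,599 (#7) > 2,343 (#50) > 1,518 (#3)
#53 is the last rival to drop out, at $4,191; #49 remains and wins at that price.

#49 wins at $4,191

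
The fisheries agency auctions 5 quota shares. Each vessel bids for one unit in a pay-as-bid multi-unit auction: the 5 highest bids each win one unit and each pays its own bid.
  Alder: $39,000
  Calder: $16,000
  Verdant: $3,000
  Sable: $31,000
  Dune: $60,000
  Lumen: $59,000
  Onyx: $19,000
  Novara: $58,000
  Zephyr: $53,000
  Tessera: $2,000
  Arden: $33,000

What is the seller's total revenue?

Total revenue: $269,000

Bids ranked high→low: 60,000 (Dune), 59,000 (Lumen), 58,000 (Novara), 53,000 (Zephyr), 39,000 (Alder), 33,000 (Arden), 31,000 (Sable), …
The 5 highest are Dune, Lumen, Novara, Zephyr, Alder.
Total revenue = 60,000 + 59,000 + 58,000 + 53,000 + 39,000 = $269,000.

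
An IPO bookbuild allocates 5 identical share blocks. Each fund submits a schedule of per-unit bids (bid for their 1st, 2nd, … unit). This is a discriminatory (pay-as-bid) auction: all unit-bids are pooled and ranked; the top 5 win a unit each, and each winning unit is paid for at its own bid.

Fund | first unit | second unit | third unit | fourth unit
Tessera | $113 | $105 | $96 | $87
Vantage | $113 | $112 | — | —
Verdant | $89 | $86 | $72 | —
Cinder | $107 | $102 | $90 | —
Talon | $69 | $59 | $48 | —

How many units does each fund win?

Merging the schedules and taking the best 5: 113 (Tessera-1), 113 (Vantage-1), 112 (Vantage-2), 107 (Cinder-1), 105 (Tessera-2)
Next rejected bid: $102 (not a price — pay-as-bid).
Allocation: Cinder 1, Tessera 2, Vantage 2.

Cinder 1, Tessera 2, Vantage 2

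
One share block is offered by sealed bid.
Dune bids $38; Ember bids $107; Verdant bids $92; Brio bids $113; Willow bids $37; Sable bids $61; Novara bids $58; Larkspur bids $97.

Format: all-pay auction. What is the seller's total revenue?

Sorting bids: 113 (Brio) > 107 (Ember) > 97 (Larkspur) > 92 (Verdant) > 61 (Sable) > 58 (Novara) > …
Every bidder forfeits their bid regardless of winning.
Revenue = 38 + 107 + 92 + 113 + 37 + 61 + 58 + 97 = $603.

Total revenue: $603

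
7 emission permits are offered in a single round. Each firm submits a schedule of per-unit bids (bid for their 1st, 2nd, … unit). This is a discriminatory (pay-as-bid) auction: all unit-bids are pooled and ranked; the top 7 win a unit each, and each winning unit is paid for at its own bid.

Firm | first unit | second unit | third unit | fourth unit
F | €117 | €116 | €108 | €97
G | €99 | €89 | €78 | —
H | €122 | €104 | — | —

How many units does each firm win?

F 4, G 1, H 2

All unit-bids, highest first — top 7: 122 (H-1), 117 (F-1), 116 (F-2), 108 (F-3), 104 (H-2), 99 (G-1), 97 (F-4)
Next rejected bid: €89 (not a price — pay-as-bid).
Allocation: F 4, G 1, H 2.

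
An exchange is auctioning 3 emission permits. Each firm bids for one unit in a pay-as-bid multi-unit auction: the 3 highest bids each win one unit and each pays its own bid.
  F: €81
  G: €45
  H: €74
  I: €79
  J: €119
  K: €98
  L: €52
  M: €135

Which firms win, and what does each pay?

M €135, J €119, K €98

Ordering the bids: 135 (M), 119 (J), 98 (K), 81 (F), 79 (I), …
Winners (3 units): M, J, K.
Each winner pays its own bid: M €135, J €119, K €98.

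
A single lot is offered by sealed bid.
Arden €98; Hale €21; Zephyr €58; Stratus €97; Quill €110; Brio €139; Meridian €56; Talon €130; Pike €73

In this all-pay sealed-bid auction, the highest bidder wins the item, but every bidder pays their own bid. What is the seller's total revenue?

Total revenue: €782

Sorting bids: 139 (Brio) > 130 (Talon) > 110 (Quill) > 98 (Arden) > 97 (Stratus) > 73 (Pike) > …
Brio wins with the top bid; all bids are sunk regardless.
Every bidder forfeits their bid regardless of winning.
Revenue = 98 + 21 + 58 + 97 + 110 + 139 + 56 + 130 + 73 = €782.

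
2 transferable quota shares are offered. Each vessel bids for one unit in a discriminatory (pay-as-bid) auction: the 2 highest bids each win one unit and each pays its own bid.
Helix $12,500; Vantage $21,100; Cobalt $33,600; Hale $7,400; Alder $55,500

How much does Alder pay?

Bids ranked high→low: 55,500 (Alder), 33,600 (Cobalt), 21,100 (Vantage), 12,500 (Helix), …
Top 2: Alder, Cobalt.
Alder wins → own bid $55,500.

Alder pays $55,500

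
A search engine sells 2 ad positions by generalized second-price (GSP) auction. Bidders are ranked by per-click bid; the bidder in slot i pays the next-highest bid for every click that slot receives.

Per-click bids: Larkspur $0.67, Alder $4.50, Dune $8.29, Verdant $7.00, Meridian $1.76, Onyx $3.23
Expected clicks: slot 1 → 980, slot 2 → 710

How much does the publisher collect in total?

Total revenue: $10055.00

Ranked by bid: $8.29 (Dune) > $7.00 (Verdant) > $4.50 (Alder) > …
Slot 1: Dune pays $7.00 × 980 = $6860.00
Slot 2: Verdant pays $4.50 × 710 = $3195.00
Total = $10055.00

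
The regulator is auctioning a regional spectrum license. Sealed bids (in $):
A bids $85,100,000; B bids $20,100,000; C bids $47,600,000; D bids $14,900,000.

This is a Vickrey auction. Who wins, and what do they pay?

A pays $47,600,000

Bids ranked: 85,100,000 (A) > 47,600,000 (C) > 20,100,000 (B) > 14,900,000 (D)
A wins with the highest bid; price is set by the runner-up at $47,600,000.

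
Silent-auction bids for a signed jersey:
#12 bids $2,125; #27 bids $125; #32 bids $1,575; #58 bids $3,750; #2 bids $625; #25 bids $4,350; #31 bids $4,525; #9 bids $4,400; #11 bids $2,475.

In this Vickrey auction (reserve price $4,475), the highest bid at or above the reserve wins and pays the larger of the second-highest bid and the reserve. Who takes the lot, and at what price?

Vickrey auction (reserve price $4,475): the highest bid at or above the reserve wins and pays the larger of the second-highest bid and the reserve.
Bids ranked: 4,525 (#31) > 4,400 (#9) > 4,350 (#25) > 3,750 (#58) > 2,475 (#11) > 2,125 (#12) > …
#31 has the top bid at or above the reserve ($4,525).
Second-highest bid $4,400 is below the reserve $4,475, so the reserve binds → payment $4,475.

#31 pays $4,475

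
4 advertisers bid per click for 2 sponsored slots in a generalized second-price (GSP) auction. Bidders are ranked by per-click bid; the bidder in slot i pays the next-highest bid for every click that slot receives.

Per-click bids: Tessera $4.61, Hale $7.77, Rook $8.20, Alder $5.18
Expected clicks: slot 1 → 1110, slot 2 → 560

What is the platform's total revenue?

Per-click bids in order: $8.20 (Rook) > $7.77 (Hale) > $5.18 (Alder) > …
Slot 1: Rook pays $7.77 × 1110 = $8624.70
Slot 2: Hale pays $5.18 × 560 = $2900.80
Total = $11525.50

Total revenue: $11525.50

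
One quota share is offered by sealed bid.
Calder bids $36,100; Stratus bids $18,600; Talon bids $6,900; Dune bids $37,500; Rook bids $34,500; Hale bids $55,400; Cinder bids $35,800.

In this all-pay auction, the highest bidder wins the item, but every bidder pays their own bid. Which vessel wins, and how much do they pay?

Hale pays $55,400

Rule: the highest bidder wins the item, but every bidder pays their own bid.
Bids in order: 55,400 (Hale) > 37,500 (Dune) > 36,100 (Calder) > 35,800 (Cinder) > 34,500 (Rook) > 18,600 (Stratus) > …
Hale wins with the top bid; all bids are sunk regardless.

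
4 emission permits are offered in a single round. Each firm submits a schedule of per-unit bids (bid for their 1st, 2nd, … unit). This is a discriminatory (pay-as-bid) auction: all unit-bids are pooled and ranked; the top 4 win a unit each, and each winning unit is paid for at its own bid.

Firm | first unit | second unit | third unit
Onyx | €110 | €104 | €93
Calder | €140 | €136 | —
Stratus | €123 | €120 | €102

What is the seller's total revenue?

Merging the schedules and taking the best 4: 140 (Calder-1), 136 (Calder-2), 123 (Stratus-1), 120 (Stratus-2)
Next rejected bid: €110 (not a price — pay-as-bid).
Each winning unit pays its own bid.
Revenue = 140 + 136 + 123 + 120 = €519.

Total revenue: €519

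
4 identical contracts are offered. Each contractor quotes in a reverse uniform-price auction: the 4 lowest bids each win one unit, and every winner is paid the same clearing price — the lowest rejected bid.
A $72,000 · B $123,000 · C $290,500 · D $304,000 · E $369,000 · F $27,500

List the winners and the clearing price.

F, A, B, C; each is paid $304,000

Bids ranked low→high: 27,500 (F), 72,000 (A), 123,000 (B), 290,500 (C), 304,000 (D), 369,000 (E)
Winners (4 units): F, A, B, C.
First losing bid is D's $304,000, which sets the uniform price.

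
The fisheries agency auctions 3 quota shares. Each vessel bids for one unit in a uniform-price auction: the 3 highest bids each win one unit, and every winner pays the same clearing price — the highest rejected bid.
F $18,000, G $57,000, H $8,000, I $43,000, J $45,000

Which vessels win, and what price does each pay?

Ordering the bids: 57,000 (G), 45,000 (J), 43,000 (I), 18,000 (F), 8,000 (H)
Winners (3 units): G, J, I.
Clearing price = highest rejected bid = $18,000.

G, J, I; each pays $18,000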